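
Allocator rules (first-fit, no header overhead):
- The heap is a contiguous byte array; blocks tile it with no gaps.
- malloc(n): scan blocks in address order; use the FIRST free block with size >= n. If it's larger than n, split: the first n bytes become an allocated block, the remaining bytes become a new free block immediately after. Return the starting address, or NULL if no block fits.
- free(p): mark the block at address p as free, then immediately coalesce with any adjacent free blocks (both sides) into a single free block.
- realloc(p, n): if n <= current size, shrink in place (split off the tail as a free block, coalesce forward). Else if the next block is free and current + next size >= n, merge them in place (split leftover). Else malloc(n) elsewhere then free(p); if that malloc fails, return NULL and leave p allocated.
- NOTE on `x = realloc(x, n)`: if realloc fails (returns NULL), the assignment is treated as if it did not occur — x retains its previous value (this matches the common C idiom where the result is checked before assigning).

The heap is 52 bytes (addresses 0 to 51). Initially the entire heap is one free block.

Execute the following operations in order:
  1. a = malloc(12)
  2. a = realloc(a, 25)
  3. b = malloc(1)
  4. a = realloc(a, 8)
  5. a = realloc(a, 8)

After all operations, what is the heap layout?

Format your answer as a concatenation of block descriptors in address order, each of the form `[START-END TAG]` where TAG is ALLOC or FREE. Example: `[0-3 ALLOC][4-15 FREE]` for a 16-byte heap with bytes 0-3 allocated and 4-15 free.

Op 1: a = malloc(12) -> a = 0; heap: [0-11 ALLOC][12-51 FREE]
Op 2: a = realloc(a, 25) -> a = 0; heap: [0-24 ALLOC][25-51 FREE]
Op 3: b = malloc(1) -> b = 25; heap: [0-24 ALLOC][25-25 ALLOC][26-51 FREE]
Op 4: a = realloc(a, 8) -> a = 0; heap: [0-7 ALLOC][8-24 FREE][25-25 ALLOC][26-51 FREE]
Op 5: a = realloc(a, 8) -> a = 0; heap: [0-7 ALLOC][8-24 FREE][25-25 ALLOC][26-51 FREE]

Answer: [0-7 ALLOC][8-24 FREE][25-25 ALLOC][26-51 FREE]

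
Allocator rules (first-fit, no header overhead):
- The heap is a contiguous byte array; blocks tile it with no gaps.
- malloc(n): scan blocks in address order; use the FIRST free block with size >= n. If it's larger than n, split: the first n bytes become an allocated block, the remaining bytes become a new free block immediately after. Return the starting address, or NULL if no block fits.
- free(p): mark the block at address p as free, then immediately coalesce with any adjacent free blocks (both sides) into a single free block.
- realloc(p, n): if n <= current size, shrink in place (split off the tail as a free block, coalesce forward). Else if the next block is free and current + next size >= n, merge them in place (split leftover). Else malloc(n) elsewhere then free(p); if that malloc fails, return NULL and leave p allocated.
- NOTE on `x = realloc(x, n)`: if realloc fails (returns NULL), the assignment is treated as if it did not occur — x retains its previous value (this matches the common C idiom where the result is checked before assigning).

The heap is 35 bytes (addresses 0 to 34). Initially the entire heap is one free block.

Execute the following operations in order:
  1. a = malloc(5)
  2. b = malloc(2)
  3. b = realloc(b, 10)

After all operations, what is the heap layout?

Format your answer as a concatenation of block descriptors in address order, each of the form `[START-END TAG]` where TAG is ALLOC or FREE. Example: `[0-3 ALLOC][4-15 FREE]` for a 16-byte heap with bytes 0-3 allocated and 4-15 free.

Answer: [0-4 ALLOC][5-14 ALLOC][15-34 FREE]

Derivation:
Op 1: a = malloc(5) -> a = 0; heap: [0-4 ALLOC][5-34 FREE]
Op 2: b = malloc(2) -> b = 5; heap: [0-4 ALLOC][5-6 ALLOC][7-34 FREE]
Op 3: b = realloc(b, 10) -> b = 5; heap: [0-4 ALLOC][5-14 ALLOC][15-34 FREE]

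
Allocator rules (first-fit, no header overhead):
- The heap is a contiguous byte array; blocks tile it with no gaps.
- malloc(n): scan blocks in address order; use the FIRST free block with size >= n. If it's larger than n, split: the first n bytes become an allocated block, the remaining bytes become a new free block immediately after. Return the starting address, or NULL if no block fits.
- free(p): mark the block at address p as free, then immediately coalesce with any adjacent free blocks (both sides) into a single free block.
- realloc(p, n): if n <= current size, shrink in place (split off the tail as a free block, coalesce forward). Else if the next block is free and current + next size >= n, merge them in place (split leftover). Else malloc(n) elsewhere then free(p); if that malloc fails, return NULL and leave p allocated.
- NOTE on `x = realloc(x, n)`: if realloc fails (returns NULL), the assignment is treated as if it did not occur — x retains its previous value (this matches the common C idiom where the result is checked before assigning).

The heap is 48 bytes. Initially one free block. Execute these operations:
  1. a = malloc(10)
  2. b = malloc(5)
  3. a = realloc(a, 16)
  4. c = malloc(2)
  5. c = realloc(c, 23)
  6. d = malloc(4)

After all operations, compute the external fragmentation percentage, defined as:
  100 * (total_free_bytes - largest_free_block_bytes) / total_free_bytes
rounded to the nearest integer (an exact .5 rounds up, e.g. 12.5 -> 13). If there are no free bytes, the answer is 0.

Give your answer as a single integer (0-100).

Op 1: a = malloc(10) -> a = 0; heap: [0-9 ALLOC][10-47 FREE]
Op 2: b = malloc(5) -> b = 10; heap: [0-9 ALLOC][10-14 ALLOC][15-47 FREE]
Op 3: a = realloc(a, 16) -> a = 15; heap: [0-9 FREE][10-14 ALLOC][15-30 ALLOC][31-47 FREE]
Op 4: c = malloc(2) -> c = 0; heap: [0-1 ALLOC][2-9 FREE][10-14 ALLOC][15-30 ALLOC][31-47 FREE]
Op 5: c = realloc(c, 23) -> NULL (c unchanged); heap: [0-1 ALLOC][2-9 FREE][10-14 ALLOC][15-30 ALLOC][31-47 FREE]
Op 6: d = malloc(4) -> d = 2; heap: [0-1 ALLOC][2-5 ALLOC][6-9 FREE][10-14 ALLOC][15-30 ALLOC][31-47 FREE]
Free blocks: [4 17] total_free=21 largest=17 -> 100*(21-17)/21 = 400/21 ≈ 19.048 -> rounds to 19

Answer: 19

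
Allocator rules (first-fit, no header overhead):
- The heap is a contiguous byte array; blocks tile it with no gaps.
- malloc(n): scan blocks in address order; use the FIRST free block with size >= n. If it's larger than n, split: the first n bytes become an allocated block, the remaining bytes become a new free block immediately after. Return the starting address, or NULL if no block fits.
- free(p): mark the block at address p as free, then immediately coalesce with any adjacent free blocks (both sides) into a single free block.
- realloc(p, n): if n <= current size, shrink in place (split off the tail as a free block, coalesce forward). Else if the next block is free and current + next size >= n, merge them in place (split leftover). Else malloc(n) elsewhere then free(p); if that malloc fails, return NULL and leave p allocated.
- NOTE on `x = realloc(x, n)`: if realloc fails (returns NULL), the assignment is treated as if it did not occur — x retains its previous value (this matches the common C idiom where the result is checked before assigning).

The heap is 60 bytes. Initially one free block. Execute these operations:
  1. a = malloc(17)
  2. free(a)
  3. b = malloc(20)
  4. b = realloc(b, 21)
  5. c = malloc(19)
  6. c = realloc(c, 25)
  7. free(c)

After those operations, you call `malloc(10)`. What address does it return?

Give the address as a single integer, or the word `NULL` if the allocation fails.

Answer: 21

Derivation:
Op 1: a = malloc(17) -> a = 0; heap: [0-16 ALLOC][17-59 FREE]
Op 2: free(a) -> (freed a); heap: [0-59 FREE]
Op 3: b = malloc(20) -> b = 0; heap: [0-19 ALLOC][20-59 FREE]
Op 4: b = realloc(b, 21) -> b = 0; heap: [0-20 ALLOC][21-59 FREE]
Op 5: c = malloc(19) -> c = 21; heap: [0-20 ALLOC][21-39 ALLOC][40-59 FREE]
Op 6: c = realloc(c, 25) -> c = 21; heap: [0-20 ALLOC][21-45 ALLOC][46-59 FREE]
Op 7: free(c) -> (freed c); heap: [0-20 ALLOC][21-59 FREE]
malloc(10): first-fit scan over [0-20 ALLOC][21-59 FREE] -> 21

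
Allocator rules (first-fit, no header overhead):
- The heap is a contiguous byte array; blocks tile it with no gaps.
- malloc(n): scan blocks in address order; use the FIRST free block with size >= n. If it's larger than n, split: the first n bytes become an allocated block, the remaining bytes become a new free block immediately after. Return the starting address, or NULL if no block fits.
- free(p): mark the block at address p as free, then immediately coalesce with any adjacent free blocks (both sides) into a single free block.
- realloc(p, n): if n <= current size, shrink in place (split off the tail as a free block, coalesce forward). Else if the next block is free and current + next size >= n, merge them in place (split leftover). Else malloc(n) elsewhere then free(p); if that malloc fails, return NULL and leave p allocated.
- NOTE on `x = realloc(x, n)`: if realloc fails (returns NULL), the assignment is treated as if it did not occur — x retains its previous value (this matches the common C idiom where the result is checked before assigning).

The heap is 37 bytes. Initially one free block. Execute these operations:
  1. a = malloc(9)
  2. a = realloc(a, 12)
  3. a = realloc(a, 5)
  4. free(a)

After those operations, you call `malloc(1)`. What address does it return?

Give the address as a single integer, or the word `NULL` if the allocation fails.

Answer: 0

Derivation:
Op 1: a = malloc(9) -> a = 0; heap: [0-8 ALLOC][9-36 FREE]
Op 2: a = realloc(a, 12) -> a = 0; heap: [0-11 ALLOC][12-36 FREE]
Op 3: a = realloc(a, 5) -> a = 0; heap: [0-4 ALLOC][5-36 FREE]
Op 4: free(a) -> (freed a); heap: [0-36 FREE]
malloc(1): first-fit scan over [0-36 FREE] -> 0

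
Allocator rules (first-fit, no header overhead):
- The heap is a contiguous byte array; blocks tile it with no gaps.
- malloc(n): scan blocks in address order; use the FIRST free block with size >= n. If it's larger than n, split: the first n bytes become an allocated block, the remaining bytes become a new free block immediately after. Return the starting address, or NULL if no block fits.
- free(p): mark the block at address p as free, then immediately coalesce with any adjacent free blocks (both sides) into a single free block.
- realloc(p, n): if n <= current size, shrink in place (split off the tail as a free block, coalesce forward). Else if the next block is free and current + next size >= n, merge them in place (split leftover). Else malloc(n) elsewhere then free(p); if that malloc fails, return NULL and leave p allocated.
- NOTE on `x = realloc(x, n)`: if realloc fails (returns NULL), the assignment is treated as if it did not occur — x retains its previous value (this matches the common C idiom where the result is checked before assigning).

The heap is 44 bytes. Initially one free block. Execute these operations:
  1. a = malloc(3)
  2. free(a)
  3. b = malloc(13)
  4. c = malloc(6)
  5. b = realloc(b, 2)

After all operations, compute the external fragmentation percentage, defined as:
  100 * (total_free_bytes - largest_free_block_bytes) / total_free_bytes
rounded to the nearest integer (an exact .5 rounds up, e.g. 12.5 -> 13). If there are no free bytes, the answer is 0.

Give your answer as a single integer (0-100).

Op 1: a = malloc(3) -> a = 0; heap: [0-2 ALLOC][3-43 FREE]
Op 2: free(a) -> (freed a); heap: [0-43 FREE]
Op 3: b = malloc(13) -> b = 0; heap: [0-12 ALLOC][13-43 FREE]
Op 4: c = malloc(6) -> c = 13; heap: [0-12 ALLOC][13-18 ALLOC][19-43 FREE]
Op 5: b = realloc(b, 2) -> b = 0; heap: [0-1 ALLOC][2-12 FREE][13-18 ALLOC][19-43 FREE]
Free blocks: [11 25] total_free=36 largest=25 -> 100*(36-25)/36 = 1100/36 ≈ 30.556 -> rounds to 31

Answer: 31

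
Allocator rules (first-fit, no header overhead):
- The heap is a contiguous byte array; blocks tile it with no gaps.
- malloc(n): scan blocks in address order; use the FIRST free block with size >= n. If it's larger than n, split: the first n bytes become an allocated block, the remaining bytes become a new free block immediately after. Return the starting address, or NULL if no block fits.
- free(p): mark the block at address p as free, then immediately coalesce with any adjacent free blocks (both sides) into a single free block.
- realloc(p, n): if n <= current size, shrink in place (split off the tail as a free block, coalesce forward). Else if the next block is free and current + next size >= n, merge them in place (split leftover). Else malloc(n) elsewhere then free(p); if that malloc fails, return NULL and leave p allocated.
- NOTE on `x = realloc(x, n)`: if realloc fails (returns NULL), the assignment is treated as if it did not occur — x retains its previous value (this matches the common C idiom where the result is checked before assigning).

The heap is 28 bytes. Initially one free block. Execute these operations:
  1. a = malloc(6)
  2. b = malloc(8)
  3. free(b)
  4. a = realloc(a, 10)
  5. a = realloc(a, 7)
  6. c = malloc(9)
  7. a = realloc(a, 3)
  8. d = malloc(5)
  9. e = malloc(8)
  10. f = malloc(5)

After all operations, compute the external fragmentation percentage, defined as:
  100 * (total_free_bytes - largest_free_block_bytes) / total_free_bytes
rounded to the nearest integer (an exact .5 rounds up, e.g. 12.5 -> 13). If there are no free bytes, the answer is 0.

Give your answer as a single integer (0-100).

Answer: 33

Derivation:
Op 1: a = malloc(6) -> a = 0; heap: [0-5 ALLOC][6-27 FREE]
Op 2: b = malloc(8) -> b = 6; heap: [0-5 ALLOC][6-13 ALLOC][14-27 FREE]
Op 3: free(b) -> (freed b); heap: [0-5 ALLOC][6-27 FREE]
Op 4: a = realloc(a, 10) -> a = 0; heap: [0-9 ALLOC][10-27 FREE]
Op 5: a = realloc(a, 7) -> a = 0; heap: [0-6 ALLOC][7-27 FREE]
Op 6: c = malloc(9) -> c = 7; heap: [0-6 ALLOC][7-15 ALLOC][16-27 FREE]
Op 7: a = realloc(a, 3) -> a = 0; heap: [0-2 ALLOC][3-6 FREE][7-15 ALLOC][16-27 FREE]
Op 8: d = malloc(5) -> d = 16; heap: [0-2 ALLOC][3-6 FREE][7-15 ALLOC][16-20 ALLOC][21-27 FREE]
Op 9: e = malloc(8) -> e = NULL; heap: [0-2 ALLOC][3-6 FREE][7-15 ALLOC][16-20 ALLOC][21-27 FREE]
Op 10: f = malloc(5) -> f = 21; heap: [0-2 ALLOC][3-6 FREE][7-15 ALLOC][16-20 ALLOC][21-25 ALLOC][26-27 FREE]
Free blocks: [4 2] total_free=6 largest=4 -> 100*(6-4)/6 = 200/6 ≈ 33.333 -> rounds to 33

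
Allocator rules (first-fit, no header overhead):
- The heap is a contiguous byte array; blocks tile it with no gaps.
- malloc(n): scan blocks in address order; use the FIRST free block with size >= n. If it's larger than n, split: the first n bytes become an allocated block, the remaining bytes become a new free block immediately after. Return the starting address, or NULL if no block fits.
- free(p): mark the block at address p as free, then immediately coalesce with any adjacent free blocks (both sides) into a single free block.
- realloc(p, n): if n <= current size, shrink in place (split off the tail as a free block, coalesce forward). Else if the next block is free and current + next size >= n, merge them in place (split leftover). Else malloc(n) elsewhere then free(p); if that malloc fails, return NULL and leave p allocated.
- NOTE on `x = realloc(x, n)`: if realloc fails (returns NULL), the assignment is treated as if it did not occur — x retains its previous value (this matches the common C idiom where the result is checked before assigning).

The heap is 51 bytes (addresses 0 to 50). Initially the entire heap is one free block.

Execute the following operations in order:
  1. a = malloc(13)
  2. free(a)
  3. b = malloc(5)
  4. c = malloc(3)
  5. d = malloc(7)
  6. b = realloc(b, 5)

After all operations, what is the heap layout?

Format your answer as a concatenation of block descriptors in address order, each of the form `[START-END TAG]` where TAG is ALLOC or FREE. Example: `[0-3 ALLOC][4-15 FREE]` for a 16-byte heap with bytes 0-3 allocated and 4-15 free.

Op 1: a = malloc(13) -> a = 0; heap: [0-12 ALLOC][13-50 FREE]
Op 2: free(a) -> (freed a); heap: [0-50 FREE]
Op 3: b = malloc(5) -> b = 0; heap: [0-4 ALLOC][5-50 FREE]
Op 4: c = malloc(3) -> c = 5; heap: [0-4 ALLOC][5-7 ALLOC][8-50 FREE]
Op 5: d = malloc(7) -> d = 8; heap: [0-4 ALLOC][5-7 ALLOC][8-14 ALLOC][15-50 FREE]
Op 6: b = realloc(b, 5) -> b = 0; heap: [0-4 ALLOC][5-7 ALLOC][8-14 ALLOC][15-50 FREE]

Answer: [0-4 ALLOC][5-7 ALLOC][8-14 ALLOC][15-50 FREE]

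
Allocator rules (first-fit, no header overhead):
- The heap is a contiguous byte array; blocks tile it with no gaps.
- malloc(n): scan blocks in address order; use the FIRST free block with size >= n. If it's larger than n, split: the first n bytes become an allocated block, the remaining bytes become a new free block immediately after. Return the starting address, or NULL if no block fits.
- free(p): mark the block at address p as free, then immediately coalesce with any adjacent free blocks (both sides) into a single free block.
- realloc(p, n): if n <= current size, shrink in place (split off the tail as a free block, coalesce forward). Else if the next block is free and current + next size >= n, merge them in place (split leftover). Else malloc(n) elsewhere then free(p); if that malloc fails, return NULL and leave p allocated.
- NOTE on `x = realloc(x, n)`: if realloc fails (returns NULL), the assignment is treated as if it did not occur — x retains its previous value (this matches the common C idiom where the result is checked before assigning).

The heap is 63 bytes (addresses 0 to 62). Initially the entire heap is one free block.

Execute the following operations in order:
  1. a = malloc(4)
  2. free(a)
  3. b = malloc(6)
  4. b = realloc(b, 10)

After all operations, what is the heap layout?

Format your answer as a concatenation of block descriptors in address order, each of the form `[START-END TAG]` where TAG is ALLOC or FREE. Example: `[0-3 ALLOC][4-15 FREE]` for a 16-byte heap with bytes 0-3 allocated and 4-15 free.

Op 1: a = malloc(4) -> a = 0; heap: [0-3 ALLOC][4-62 FREE]
Op 2: free(a) -> (freed a); heap: [0-62 FREE]
Op 3: b = malloc(6) -> b = 0; heap: [0-5 ALLOC][6-62 FREE]
Op 4: b = realloc(b, 10) -> b = 0; heap: [0-9 ALLOC][10-62 FREE]

Answer: [0-9 ALLOC][10-62 FREE]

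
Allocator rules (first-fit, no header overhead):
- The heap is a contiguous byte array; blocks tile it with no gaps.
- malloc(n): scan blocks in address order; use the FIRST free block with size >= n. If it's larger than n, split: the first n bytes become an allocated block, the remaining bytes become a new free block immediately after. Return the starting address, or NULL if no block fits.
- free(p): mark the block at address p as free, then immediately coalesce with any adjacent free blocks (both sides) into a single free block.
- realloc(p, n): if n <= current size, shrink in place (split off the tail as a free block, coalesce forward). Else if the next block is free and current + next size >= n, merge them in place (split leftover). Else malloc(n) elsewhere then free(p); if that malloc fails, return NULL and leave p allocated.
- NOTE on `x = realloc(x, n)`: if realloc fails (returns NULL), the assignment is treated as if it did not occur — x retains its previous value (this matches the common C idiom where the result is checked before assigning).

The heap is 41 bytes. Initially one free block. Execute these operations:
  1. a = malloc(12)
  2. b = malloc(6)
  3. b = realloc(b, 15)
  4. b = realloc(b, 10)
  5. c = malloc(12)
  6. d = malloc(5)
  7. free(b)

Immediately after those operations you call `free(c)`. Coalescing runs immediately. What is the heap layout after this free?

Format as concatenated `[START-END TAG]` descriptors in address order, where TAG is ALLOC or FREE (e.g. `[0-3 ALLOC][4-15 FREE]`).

Op 1: a = malloc(12) -> a = 0; heap: [0-11 ALLOC][12-40 FREE]
Op 2: b = malloc(6) -> b = 12; heap: [0-11 ALLOC][12-17 ALLOC][18-40 FREE]
Op 3: b = realloc(b, 15) -> b = 12; heap: [0-11 ALLOC][12-26 ALLOC][27-40 FREE]
Op 4: b = realloc(b, 10) -> b = 12; heap: [0-11 ALLOC][12-21 ALLOC][22-40 FREE]
Op 5: c = malloc(12) -> c = 22; heap: [0-11 ALLOC][12-21 ALLOC][22-33 ALLOC][34-40 FREE]
Op 6: d = malloc(5) -> d = 34; heap: [0-11 ALLOC][12-21 ALLOC][22-33 ALLOC][34-38 ALLOC][39-40 FREE]
Op 7: free(b) -> (freed b); heap: [0-11 ALLOC][12-21 FREE][22-33 ALLOC][34-38 ALLOC][39-40 FREE]
free(c): c = 22 -> block [22-33 ALLOC]; mark free, coalesce with adjacent free neighbors -> [0-11 ALLOC][12-33 FREE][34-38 ALLOC][39-40 FREE]

Answer: [0-11 ALLOC][12-33 FREE][34-38 ALLOC][39-40 FREE]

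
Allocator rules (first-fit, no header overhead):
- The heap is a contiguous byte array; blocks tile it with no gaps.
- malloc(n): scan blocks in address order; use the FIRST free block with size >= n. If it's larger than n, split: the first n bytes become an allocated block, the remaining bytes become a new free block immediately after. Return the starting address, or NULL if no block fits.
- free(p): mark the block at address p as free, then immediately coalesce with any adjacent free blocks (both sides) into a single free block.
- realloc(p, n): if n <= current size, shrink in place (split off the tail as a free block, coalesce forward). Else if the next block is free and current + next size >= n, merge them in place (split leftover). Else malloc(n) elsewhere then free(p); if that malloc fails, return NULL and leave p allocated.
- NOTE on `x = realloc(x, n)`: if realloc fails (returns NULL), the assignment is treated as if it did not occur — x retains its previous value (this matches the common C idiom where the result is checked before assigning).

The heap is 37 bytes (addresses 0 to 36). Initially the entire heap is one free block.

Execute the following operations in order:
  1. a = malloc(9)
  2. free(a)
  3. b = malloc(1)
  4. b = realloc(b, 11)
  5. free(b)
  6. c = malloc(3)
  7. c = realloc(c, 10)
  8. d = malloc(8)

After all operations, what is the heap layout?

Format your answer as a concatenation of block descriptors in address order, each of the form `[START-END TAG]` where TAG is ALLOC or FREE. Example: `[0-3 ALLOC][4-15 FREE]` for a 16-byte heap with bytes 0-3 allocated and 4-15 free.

Op 1: a = malloc(9) -> a = 0; heap: [0-8 ALLOC][9-36 FREE]
Op 2: free(a) -> (freed a); heap: [0-36 FREE]
Op 3: b = malloc(1) -> b = 0; heap: [0-0 ALLOC][1-36 FREE]
Op 4: b = realloc(b, 11) -> b = 0; heap: [0-10 ALLOC][11-36 FREE]
Op 5: free(b) -> (freed b); heap: [0-36 FREE]
Op 6: c = malloc(3) -> c = 0; heap: [0-2 ALLOC][3-36 FREE]
Op 7: c = realloc(c, 10) -> c = 0; heap: [0-9 ALLOC][10-36 FREE]
Op 8: d = malloc(8) -> d = 10; heap: [0-9 ALLOC][10-17 ALLOC][18-36 FREE]

Answer: [0-9 ALLOC][10-17 ALLOC][18-36 FREE]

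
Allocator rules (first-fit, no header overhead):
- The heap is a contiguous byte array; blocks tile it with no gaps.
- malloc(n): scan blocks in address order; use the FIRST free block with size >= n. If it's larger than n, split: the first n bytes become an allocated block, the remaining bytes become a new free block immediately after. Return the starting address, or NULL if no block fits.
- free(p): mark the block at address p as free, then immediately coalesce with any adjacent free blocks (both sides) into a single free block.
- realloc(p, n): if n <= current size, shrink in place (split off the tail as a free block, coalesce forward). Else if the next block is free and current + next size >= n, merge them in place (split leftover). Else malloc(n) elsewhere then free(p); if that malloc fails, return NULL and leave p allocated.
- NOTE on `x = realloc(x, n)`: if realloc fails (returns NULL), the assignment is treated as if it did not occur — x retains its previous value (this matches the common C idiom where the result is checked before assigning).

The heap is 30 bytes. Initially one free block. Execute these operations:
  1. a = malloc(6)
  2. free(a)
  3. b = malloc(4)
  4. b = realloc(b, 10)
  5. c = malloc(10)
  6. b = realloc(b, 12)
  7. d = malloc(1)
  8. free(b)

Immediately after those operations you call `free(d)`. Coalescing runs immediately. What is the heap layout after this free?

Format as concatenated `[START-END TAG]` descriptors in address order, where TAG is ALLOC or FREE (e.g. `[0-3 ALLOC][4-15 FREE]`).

Op 1: a = malloc(6) -> a = 0; heap: [0-5 ALLOC][6-29 FREE]
Op 2: free(a) -> (freed a); heap: [0-29 FREE]
Op 3: b = malloc(4) -> b = 0; heap: [0-3 ALLOC][4-29 FREE]
Op 4: b = realloc(b, 10) -> b = 0; heap: [0-9 ALLOC][10-29 FREE]
Op 5: c = malloc(10) -> c = 10; heap: [0-9 ALLOC][10-19 ALLOC][20-29 FREE]
Op 6: b = realloc(b, 12) -> NULL (b unchanged); heap: [0-9 ALLOC][10-19 ALLOC][20-29 FREE]
Op 7: d = malloc(1) -> d = 20; heap: [0-9 ALLOC][10-19 ALLOC][20-20 ALLOC][21-29 FREE]
Op 8: free(b) -> (freed b); heap: [0-9 FREE][10-19 ALLOC][20-20 ALLOC][21-29 FREE]
free(d): d = 20 -> block [20-20 ALLOC]; mark free, coalesce with adjacent free neighbors -> [0-9 FREE][10-19 ALLOC][20-29 FREE]

Answer: [0-9 FREE][10-19 ALLOC][20-29 FREE]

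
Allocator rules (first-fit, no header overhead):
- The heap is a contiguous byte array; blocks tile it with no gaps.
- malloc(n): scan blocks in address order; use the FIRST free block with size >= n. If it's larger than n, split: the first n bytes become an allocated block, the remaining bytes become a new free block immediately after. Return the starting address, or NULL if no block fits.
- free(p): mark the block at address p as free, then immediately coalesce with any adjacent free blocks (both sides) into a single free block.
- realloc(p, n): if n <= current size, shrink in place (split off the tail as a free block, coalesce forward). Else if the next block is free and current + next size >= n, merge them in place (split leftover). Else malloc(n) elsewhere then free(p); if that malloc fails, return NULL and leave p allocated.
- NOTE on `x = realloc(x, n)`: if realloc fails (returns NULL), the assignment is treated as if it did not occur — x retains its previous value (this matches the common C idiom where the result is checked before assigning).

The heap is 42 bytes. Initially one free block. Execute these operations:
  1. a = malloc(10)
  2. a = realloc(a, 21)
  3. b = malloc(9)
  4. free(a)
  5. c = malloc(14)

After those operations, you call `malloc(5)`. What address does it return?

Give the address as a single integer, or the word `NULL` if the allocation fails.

Op 1: a = malloc(10) -> a = 0; heap: [0-9 ALLOC][10-41 FREE]
Op 2: a = realloc(a, 21) -> a = 0; heap: [0-20 ALLOC][21-41 FREE]
Op 3: b = malloc(9) -> b = 21; heap: [0-20 ALLOC][21-29 ALLOC][30-41 FREE]
Op 4: free(a) -> (freed a); heap: [0-20 FREE][21-29 ALLOC][30-41 FREE]
Op 5: c = malloc(14) -> c = 0; heap: [0-13 ALLOC][14-20 FREE][21-29 ALLOC][30-41 FREE]
malloc(5): first-fit scan over [0-13 ALLOC][14-20 FREE][21-29 ALLOC][30-41 FREE] -> 14

Answer: 14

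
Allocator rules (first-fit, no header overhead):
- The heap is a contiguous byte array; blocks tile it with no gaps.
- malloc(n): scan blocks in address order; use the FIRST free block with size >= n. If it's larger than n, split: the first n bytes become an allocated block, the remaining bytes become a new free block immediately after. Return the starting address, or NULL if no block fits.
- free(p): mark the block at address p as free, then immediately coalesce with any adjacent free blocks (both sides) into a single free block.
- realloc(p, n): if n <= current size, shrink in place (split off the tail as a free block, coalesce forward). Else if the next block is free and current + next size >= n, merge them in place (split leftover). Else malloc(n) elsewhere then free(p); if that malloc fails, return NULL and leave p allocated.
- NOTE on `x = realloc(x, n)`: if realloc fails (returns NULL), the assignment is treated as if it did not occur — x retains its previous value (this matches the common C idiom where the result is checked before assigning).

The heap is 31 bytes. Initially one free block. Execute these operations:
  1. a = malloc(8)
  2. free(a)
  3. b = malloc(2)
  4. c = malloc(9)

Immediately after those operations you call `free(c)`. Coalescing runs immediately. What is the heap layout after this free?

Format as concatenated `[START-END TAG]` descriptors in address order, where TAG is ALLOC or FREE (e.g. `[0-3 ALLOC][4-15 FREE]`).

Op 1: a = malloc(8) -> a = 0; heap: [0-7 ALLOC][8-30 FREE]
Op 2: free(a) -> (freed a); heap: [0-30 FREE]
Op 3: b = malloc(2) -> b = 0; heap: [0-1 ALLOC][2-30 FREE]
Op 4: c = malloc(9) -> c = 2; heap: [0-1 ALLOC][2-10 ALLOC][11-30 FREE]
free(c): c = 2 -> block [2-10 ALLOC]; mark free, coalesce with adjacent free neighbors -> [0-1 ALLOC][2-30 FREE]

Answer: [0-1 ALLOC][2-30 FREE]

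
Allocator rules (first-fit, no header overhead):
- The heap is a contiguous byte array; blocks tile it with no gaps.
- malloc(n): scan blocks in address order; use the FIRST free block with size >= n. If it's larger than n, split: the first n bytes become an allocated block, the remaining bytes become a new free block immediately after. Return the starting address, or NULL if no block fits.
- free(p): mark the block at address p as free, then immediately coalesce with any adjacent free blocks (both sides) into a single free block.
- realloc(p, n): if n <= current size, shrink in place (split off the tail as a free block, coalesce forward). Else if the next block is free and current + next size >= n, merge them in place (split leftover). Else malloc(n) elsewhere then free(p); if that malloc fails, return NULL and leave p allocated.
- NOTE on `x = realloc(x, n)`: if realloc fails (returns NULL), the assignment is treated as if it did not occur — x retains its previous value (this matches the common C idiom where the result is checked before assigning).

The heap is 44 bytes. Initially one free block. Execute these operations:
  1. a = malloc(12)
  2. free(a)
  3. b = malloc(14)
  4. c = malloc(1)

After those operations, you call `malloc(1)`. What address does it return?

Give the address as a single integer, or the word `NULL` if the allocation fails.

Op 1: a = malloc(12) -> a = 0; heap: [0-11 ALLOC][12-43 FREE]
Op 2: free(a) -> (freed a); heap: [0-43 FREE]
Op 3: b = malloc(14) -> b = 0; heap: [0-13 ALLOC][14-43 FREE]
Op 4: c = malloc(1) -> c = 14; heap: [0-13 ALLOC][14-14 ALLOC][15-43 FREE]
malloc(1): first-fit scan over [0-13 ALLOC][14-14 ALLOC][15-43 FREE] -> 15

Answer: 15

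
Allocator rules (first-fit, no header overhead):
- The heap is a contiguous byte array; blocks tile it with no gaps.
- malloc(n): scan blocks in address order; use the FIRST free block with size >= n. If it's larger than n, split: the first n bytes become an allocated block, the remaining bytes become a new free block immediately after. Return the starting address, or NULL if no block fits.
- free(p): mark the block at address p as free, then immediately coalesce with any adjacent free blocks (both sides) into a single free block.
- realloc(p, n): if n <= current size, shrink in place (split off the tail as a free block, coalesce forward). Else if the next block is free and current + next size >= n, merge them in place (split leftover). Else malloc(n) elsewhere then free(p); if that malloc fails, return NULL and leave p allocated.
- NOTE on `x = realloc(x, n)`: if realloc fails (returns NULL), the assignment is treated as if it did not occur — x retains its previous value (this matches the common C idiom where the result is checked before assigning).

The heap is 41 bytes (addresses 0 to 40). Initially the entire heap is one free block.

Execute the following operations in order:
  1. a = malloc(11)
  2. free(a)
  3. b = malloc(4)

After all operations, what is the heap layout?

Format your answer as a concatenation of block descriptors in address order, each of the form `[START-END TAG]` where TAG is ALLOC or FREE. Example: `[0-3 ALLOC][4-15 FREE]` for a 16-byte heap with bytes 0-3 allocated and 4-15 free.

Op 1: a = malloc(11) -> a = 0; heap: [0-10 ALLOC][11-40 FREE]
Op 2: free(a) -> (freed a); heap: [0-40 FREE]
Op 3: b = malloc(4) -> b = 0; heap: [0-3 ALLOC][4-40 FREE]

Answer: [0-3 ALLOC][4-40 FREE]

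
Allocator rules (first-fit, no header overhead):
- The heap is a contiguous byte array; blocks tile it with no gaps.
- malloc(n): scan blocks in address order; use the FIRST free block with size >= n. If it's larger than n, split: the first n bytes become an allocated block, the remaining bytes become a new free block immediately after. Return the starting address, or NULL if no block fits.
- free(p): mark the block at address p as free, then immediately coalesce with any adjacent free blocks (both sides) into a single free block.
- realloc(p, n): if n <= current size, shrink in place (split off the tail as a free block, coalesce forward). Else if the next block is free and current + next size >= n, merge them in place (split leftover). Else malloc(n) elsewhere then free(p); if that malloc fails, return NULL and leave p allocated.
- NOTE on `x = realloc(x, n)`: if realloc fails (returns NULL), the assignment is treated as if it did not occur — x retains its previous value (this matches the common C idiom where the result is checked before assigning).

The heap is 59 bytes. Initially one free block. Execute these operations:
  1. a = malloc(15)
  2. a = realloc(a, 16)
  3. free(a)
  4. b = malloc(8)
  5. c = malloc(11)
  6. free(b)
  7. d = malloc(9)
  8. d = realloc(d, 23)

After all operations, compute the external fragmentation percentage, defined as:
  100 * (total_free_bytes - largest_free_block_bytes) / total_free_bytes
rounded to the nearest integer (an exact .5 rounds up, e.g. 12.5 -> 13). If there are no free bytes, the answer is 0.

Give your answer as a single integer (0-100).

Answer: 32

Derivation:
Op 1: a = malloc(15) -> a = 0; heap: [0-14 ALLOC][15-58 FREE]
Op 2: a = realloc(a, 16) -> a = 0; heap: [0-15 ALLOC][16-58 FREE]
Op 3: free(a) -> (freed a); heap: [0-58 FREE]
Op 4: b = malloc(8) -> b = 0; heap: [0-7 ALLOC][8-58 FREE]
Op 5: c = malloc(11) -> c = 8; heap: [0-7 ALLOC][8-18 ALLOC][19-58 FREE]
Op 6: free(b) -> (freed b); heap: [0-7 FREE][8-18 ALLOC][19-58 FREE]
Op 7: d = malloc(9) -> d = 19; heap: [0-7 FREE][8-18 ALLOC][19-27 ALLOC][28-58 FREE]
Op 8: d = realloc(d, 23) -> d = 19; heap: [0-7 FREE][8-18 ALLOC][19-41 ALLOC][42-58 FREE]
Free blocks: [8 17] total_free=25 largest=17 -> 100*(25-17)/25 = 800/25 = 32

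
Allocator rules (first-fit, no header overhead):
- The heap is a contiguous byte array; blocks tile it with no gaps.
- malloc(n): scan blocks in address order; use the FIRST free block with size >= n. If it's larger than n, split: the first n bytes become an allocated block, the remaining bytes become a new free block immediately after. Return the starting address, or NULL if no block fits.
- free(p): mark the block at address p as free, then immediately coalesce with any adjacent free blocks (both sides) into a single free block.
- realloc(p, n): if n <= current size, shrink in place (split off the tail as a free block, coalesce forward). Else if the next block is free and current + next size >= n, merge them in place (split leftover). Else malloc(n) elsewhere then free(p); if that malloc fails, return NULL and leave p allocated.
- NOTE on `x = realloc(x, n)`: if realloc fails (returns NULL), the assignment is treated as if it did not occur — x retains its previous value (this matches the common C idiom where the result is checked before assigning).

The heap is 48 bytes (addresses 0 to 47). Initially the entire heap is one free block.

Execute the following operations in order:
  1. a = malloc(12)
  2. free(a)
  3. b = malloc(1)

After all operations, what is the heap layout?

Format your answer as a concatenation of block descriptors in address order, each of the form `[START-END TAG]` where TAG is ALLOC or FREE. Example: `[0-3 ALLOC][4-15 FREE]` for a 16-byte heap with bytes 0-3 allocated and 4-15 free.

Op 1: a = malloc(12) -> a = 0; heap: [0-11 ALLOC][12-47 FREE]
Op 2: free(a) -> (freed a); heap: [0-47 FREE]
Op 3: b = malloc(1) -> b = 0; heap: [0-0 ALLOC][1-47 FREE]

Answer: [0-0 ALLOC][1-47 FREE]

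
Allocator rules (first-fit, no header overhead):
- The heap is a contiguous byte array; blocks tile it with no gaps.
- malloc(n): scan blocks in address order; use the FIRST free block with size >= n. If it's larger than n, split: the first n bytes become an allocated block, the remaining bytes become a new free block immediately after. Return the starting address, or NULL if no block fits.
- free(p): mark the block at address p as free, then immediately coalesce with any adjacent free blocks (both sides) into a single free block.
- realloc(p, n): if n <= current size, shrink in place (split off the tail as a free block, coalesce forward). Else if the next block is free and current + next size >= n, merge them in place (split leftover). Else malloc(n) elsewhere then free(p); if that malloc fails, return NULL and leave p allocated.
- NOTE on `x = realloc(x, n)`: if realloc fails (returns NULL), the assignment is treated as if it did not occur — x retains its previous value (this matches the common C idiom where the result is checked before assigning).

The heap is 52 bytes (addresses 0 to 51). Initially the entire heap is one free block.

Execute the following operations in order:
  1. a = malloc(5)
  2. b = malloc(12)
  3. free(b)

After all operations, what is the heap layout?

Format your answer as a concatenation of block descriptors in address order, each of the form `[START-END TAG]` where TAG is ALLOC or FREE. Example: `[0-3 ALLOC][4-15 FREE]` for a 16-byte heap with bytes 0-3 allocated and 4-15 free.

Op 1: a = malloc(5) -> a = 0; heap: [0-4 ALLOC][5-51 FREE]
Op 2: b = malloc(12) -> b = 5; heap: [0-4 ALLOC][5-16 ALLOC][17-51 FREE]
Op 3: free(b) -> (freed b); heap: [0-4 ALLOC][5-51 FREE]

Answer: [0-4 ALLOC][5-51 FREE]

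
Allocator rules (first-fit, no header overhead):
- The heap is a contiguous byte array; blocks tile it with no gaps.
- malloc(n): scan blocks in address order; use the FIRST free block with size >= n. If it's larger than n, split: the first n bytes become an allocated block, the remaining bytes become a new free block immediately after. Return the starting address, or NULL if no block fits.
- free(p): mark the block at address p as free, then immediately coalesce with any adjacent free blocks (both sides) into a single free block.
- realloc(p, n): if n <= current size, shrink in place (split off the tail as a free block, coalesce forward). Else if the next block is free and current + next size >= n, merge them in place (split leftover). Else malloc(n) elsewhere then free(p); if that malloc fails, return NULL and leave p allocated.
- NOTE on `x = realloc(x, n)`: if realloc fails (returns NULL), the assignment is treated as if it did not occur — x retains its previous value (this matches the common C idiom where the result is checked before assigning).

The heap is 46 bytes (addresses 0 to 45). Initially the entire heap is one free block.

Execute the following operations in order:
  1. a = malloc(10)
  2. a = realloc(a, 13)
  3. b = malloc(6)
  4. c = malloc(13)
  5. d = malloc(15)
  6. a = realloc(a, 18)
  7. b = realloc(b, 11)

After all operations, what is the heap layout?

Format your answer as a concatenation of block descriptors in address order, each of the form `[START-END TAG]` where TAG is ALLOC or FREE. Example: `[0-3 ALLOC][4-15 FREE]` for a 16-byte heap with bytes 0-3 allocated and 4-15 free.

Op 1: a = malloc(10) -> a = 0; heap: [0-9 ALLOC][10-45 FREE]
Op 2: a = realloc(a, 13) -> a = 0; heap: [0-12 ALLOC][13-45 FREE]
Op 3: b = malloc(6) -> b = 13; heap: [0-12 ALLOC][13-18 ALLOC][19-45 FREE]
Op 4: c = malloc(13) -> c = 19; heap: [0-12 ALLOC][13-18 ALLOC][19-31 ALLOC][32-45 FREE]
Op 5: d = malloc(15) -> d = NULL; heap: [0-12 ALLOC][13-18 ALLOC][19-31 ALLOC][32-45 FREE]
Op 6: a = realloc(a, 18) -> NULL (a unchanged); heap: [0-12 ALLOC][13-18 ALLOC][19-31 ALLOC][32-45 FREE]
Op 7: b = realloc(b, 11) -> b = 32; heap: [0-12 ALLOC][13-18 FREE][19-31 ALLOC][32-42 ALLOC][43-45 FREE]

Answer: [0-12 ALLOC][13-18 FREE][19-31 ALLOC][32-42 ALLOC][43-45 FREE]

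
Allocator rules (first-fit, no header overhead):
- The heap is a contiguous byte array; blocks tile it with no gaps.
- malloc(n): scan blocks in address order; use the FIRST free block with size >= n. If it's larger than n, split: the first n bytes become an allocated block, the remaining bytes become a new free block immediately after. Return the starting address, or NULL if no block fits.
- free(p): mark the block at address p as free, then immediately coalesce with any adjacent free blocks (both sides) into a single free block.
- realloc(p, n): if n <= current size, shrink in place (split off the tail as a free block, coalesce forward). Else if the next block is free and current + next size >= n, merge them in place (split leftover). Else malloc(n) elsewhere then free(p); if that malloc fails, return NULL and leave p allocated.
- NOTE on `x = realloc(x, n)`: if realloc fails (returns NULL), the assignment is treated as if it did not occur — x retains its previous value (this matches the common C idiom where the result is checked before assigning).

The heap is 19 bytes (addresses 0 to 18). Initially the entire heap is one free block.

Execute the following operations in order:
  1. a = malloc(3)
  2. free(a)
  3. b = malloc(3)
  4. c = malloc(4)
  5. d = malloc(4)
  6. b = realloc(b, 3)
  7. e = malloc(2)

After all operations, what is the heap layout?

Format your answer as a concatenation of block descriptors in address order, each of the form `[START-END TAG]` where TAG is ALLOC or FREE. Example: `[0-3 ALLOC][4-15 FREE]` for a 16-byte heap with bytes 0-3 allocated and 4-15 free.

Op 1: a = malloc(3) -> a = 0; heap: [0-2 ALLOC][3-18 FREE]
Op 2: free(a) -> (freed a); heap: [0-18 FREE]
Op 3: b = malloc(3) -> b = 0; heap: [0-2 ALLOC][3-18 FREE]
Op 4: c = malloc(4) -> c = 3; heap: [0-2 ALLOC][3-6 ALLOC][7-18 FREE]
Op 5: d = malloc(4) -> d = 7; heap: [0-2 ALLOC][3-6 ALLOC][7-10 ALLOC][11-18 FREE]
Op 6: b = realloc(b, 3) -> b = 0; heap: [0-2 ALLOC][3-6 ALLOC][7-10 ALLOC][11-18 FREE]
Op 7: e = malloc(2) -> e = 11; heap: [0-2 ALLOC][3-6 ALLOC][7-10 ALLOC][11-12 ALLOC][13-18 FREE]

Answer: [0-2 ALLOC][3-6 ALLOC][7-10 ALLOC][11-12 ALLOC][13-18 FREE]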